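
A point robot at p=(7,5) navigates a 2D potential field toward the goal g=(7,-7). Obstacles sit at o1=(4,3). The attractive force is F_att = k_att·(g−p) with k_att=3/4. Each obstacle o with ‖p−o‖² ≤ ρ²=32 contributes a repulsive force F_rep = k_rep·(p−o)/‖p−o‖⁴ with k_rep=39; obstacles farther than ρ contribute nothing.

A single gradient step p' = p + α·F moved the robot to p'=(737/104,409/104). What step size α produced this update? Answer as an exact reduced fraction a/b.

F_att = 3/4·(g−p) = 3/4·(0,-12) = (0.0000,-9.0000)
o1: d²=13 ≤ ρ²=32; F_rep = 39·(3,2)/13² = (0.6923,0.4615)
F = F_att + ΣF_rep = (0.6923,-8.5385)
Δp = p'−p = (0.0865,-1.0673); α = Δx/Fx = (9/104) / (9/13) = 1/8
check: Δy/Fy = (-111/104) / (-111/13) = 1/8 ✓

α = 1/8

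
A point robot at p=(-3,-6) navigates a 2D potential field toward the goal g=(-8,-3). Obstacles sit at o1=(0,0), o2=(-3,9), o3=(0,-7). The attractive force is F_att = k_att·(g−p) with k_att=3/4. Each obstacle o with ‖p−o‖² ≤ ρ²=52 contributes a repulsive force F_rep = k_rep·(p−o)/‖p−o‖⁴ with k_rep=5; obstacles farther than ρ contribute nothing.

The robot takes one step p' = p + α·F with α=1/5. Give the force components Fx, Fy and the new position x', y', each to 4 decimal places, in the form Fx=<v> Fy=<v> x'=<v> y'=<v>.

Fx=-3.9074 Fy=2.2852 x'=-3.7815 y'=-5.5430

F_att = 3/4·(g−p) = 3/4·(-5,3) = (-3.7500,2.2500)
o1: d²=45 ≤ ρ²=52; F_rep = 5·(-3,-6)/45² = (-0.0074,-0.0148)
o2: d²=225 > ρ²=52 → inactive
o3: d²=10 ≤ ρ²=52; F_rep = 5·(-3,1)/10² = (-0.1500,0.0500)
F = F_att + ΣF_rep = (-3.9074,2.2852)
p' = p + 1/5·F = (-3.7815,-5.5430)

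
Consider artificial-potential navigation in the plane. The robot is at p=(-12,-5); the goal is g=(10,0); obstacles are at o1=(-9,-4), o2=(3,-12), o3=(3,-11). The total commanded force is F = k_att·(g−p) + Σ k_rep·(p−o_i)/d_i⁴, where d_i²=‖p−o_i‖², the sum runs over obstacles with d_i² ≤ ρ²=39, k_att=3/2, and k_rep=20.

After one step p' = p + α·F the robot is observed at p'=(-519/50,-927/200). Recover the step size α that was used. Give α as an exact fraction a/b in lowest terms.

α = 1/20

F_att = 3/2·(g−p) = 3/2·(22,5) = (33.0000,7.5000)
o1: d²=10 ≤ ρ²=39; F_rep = 20·(-3,-1)/10² = (-0.6000,-0.2000)
o2: d²=274 > ρ²=39 → inactive
o3: d²=261 > ρ²=39 → inactive
F = F_att + ΣF_rep = (32.4000,7.3000)
Δp = p'−p = (1.6200,0.3650); α = Δx/Fx = (81/50) / (162/5) = 1/20
check: Δy/Fy = (73/200) / (73/10) = 1/20 ✓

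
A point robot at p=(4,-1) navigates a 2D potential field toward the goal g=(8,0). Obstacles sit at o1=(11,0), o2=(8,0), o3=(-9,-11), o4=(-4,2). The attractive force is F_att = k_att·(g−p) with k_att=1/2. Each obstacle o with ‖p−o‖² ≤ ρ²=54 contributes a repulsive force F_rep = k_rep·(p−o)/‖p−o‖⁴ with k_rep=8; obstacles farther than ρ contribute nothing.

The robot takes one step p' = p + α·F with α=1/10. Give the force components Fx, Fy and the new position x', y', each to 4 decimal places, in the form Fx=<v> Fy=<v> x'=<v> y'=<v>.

Fx=1.8669 Fy=0.4691 x'=4.1867 y'=-0.9531

F_att = 1/2·(g−p) = 1/2·(4,1) = (2.0000,0.5000)
o1: d²=50 ≤ ρ²=54; F_rep = 8·(-7,-1)/50² = (-0.0224,-0.0032)
o2: d²=17 ≤ ρ²=54; F_rep = 8·(-4,-1)/17² = (-0.1107,-0.0277)
o3: d²=269 > ρ²=54 → inactive
o4: d²=73 > ρ²=54 → inactive
F = F_att + ΣF_rep = (1.8669,0.4691)
p' = p + 1/10·F = (4.1867,-0.9531)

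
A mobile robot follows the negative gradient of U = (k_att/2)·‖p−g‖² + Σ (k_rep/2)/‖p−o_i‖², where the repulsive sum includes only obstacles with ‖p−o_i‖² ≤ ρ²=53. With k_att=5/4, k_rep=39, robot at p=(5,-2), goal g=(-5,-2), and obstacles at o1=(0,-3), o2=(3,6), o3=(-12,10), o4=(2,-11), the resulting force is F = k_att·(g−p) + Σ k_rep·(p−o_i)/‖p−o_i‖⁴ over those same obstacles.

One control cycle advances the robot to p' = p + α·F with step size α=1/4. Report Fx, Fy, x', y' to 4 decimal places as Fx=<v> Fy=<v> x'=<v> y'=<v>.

Fx=-12.2115 Fy=0.0577 x'=1.9471 y'=-1.9856

F_att = 5/4·(g−p) = 5/4·(-10,0) = (-12.5000,0.0000)
o1: d²=26 ≤ ρ²=53; F_rep = 39·(5,1)/26² = (0.2885,0.0577)
o2: d²=68 > ρ²=53 → inactive
o3: d²=433 > ρ²=53 → inactive
o4: d²=90 > ρ²=53 → inactive
F = F_att + ΣF_rep = (-12.2115,0.0577)
p' = p + 1/4·F = (1.9471,-1.9856)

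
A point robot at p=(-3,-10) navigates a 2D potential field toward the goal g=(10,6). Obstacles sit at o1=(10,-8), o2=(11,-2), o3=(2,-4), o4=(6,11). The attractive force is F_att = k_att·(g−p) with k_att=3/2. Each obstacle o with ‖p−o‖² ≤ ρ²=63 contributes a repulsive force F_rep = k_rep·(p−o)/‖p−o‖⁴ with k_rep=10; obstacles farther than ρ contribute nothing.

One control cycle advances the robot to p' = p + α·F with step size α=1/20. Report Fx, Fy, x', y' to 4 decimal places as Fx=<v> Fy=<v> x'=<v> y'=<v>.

Fx=19.4866 Fy=23.9839 x'=-2.0257 y'=-8.8008

F_att = 3/2·(g−p) = 3/2·(13,16) = (19.5000,24.0000)
o1: d²=173 > ρ²=63 → inactive
o2: d²=260 > ρ²=63 → inactive
o3: d²=61 ≤ ρ²=63; F_rep = 10·(-5,-6)/61² = (-0.0134,-0.0161)
o4: d²=522 > ρ²=63 → inactive
F = F_att + ΣF_rep = (19.4866,23.9839)
p' = p + 1/20·F = (-2.0257,-8.8008)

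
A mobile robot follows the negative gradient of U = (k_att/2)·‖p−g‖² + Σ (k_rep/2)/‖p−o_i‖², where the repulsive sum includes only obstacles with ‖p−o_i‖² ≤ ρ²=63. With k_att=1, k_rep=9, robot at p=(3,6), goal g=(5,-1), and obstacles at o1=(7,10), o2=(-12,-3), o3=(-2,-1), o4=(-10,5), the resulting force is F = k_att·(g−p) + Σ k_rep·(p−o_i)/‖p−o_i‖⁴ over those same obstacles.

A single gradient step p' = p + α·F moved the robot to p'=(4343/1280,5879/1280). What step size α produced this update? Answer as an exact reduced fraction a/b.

F_att = 1·(g−p) = 1·(2,-7) = (2.0000,-7.0000)
o1: d²=32 ≤ ρ²=63; F_rep = 9·(-4,-4)/32² = (-0.0352,-0.0352)
o2: d²=306 > ρ²=63 → inactive
o3: d²=74 > ρ²=63 → inactive
o4: d²=170 > ρ²=63 → inactive
F = F_att + ΣF_rep = (1.9648,-7.0352)
Δp = p'−p = (0.3930,-1.4070); α = Δx/Fx = (503/1280) / (503/256) = 1/5
check: Δy/Fy = (-1801/1280) / (-1801/256) = 1/5 ✓

α = 1/5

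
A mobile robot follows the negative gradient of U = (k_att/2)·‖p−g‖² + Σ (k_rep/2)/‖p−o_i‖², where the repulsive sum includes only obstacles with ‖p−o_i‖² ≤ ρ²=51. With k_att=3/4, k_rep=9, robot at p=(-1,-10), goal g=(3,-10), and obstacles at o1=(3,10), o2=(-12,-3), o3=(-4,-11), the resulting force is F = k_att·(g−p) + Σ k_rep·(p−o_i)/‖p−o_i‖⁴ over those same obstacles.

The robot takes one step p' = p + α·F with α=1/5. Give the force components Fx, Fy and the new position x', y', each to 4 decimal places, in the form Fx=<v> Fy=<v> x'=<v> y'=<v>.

F_att = 3/4·(g−p) = 3/4·(4,0) = (3.0000,0.0000)
o1: d²=416 > ρ²=51 → inactive
o2: d²=170 > ρ²=51 → inactive
o3: d²=10 ≤ ρ²=51; F_rep = 9·(3,1)/10² = (0.2700,0.0900)
F = F_att + ΣF_rep = (3.2700,0.0900)
p' = p + 1/5·F = (-0.3460,-9.9820)

Fx=3.2700 Fy=0.0900 x'=-0.3460 y'=-9.9820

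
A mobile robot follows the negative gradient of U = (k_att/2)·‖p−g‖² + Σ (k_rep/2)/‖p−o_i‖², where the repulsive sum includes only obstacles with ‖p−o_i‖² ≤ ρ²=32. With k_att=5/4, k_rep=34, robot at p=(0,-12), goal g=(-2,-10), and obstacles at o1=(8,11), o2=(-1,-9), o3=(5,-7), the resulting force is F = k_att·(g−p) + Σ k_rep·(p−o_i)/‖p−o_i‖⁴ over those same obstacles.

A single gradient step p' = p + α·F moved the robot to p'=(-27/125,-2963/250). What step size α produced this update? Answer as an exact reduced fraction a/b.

F_att = 5/4·(g−p) = 5/4·(-2,2) = (-2.5000,2.5000)
o1: d²=593 > ρ²=32 → inactive
o2: d²=10 ≤ ρ²=32; F_rep = 34·(1,-3)/10² = (0.3400,-1.0200)
o3: d²=50 > ρ²=32 → inactive
F = F_att + ΣF_rep = (-2.1600,1.4800)
Δp = p'−p = (-0.2160,0.1480); α = Δx/Fx = (-27/125) / (-54/25) = 1/10
check: Δy/Fy = (37/250) / (37/25) = 1/10 ✓

α = 1/10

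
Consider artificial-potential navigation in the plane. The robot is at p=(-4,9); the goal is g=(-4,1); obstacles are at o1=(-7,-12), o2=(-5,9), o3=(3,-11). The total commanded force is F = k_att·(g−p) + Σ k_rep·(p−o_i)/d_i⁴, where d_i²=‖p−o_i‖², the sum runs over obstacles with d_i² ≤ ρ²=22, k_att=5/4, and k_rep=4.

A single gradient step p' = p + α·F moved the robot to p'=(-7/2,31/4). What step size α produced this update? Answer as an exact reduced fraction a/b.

α = 1/8

F_att = 5/4·(g−p) = 5/4·(0,-8) = (0.0000,-10.0000)
o1: d²=450 > ρ²=22 → inactive
o2: d²=1 ≤ ρ²=22; F_rep = 4·(1,0)/1² = (4.0000,0.0000)
o3: d²=449 > ρ²=22 → inactive
F = F_att + ΣF_rep = (4.0000,-10.0000)
Δp = p'−p = (0.5000,-1.2500); α = Δx/Fx = (1/2) / (4) = 1/8
check: Δy/Fy = (-5/4) / (-10) = 1/8 ✓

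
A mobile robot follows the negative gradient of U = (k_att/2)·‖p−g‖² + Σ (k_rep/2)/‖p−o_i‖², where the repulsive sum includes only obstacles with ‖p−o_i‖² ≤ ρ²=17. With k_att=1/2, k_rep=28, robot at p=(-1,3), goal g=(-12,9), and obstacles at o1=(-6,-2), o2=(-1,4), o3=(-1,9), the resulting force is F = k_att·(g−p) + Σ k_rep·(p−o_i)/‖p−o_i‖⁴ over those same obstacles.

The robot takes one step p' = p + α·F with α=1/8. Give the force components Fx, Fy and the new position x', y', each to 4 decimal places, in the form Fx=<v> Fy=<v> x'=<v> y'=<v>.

Fx=-5.5000 Fy=-25.0000 x'=-1.6875 y'=-0.1250

F_att = 1/2·(g−p) = 1/2·(-11,6) = (-5.5000,3.0000)
o1: d²=50 > ρ²=17 → inactive
o2: d²=1 ≤ ρ²=17; F_rep = 28·(0,-1)/1² = (0.0000,-28.0000)
o3: d²=36 > ρ²=17 → inactive
F = F_att + ΣF_rep = (-5.5000,-25.0000)
p' = p + 1/8·F = (-1.6875,-0.1250)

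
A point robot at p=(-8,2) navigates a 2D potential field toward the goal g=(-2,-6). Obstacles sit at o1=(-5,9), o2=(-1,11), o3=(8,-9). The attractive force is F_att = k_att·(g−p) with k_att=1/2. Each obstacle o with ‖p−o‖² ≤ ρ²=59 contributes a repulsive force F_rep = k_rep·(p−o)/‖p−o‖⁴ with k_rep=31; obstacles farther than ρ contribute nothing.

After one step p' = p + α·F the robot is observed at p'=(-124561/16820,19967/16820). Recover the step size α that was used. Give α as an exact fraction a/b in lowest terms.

α = 1/5

F_att = 1/2·(g−p) = 1/2·(6,-8) = (3.0000,-4.0000)
o1: d²=58 ≤ ρ²=59; F_rep = 31·(-3,-7)/58² = (-0.0276,-0.0645)
o2: d²=130 > ρ²=59 → inactive
o3: d²=377 > ρ²=59 → inactive
F = F_att + ΣF_rep = (2.9724,-4.0645)
Δp = p'−p = (0.5945,-0.8129); α = Δx/Fx = (9999/16820) / (9999/3364) = 1/5
check: Δy/Fy = (-13673/16820) / (-13673/3364) = 1/5 ✓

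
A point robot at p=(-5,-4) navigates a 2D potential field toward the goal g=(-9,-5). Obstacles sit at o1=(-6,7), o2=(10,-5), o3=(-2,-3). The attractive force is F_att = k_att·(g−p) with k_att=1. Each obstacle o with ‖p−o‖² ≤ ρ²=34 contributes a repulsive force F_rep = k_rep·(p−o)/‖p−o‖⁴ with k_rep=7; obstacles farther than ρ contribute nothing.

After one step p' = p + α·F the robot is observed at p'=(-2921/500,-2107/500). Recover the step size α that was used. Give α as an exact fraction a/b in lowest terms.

α = 1/5

F_att = 1·(g−p) = 1·(-4,-1) = (-4.0000,-1.0000)
o1: d²=122 > ρ²=34 → inactive
o2: d²=226 > ρ²=34 → inactive
o3: d²=10 ≤ ρ²=34; F_rep = 7·(-3,-1)/10² = (-0.2100,-0.0700)
F = F_att + ΣF_rep = (-4.2100,-1.0700)
Δp = p'−p = (-0.8420,-0.2140); α = Δx/Fx = (-421/500) / (-421/100) = 1/5
check: Δy/Fy = (-107/500) / (-107/100) = 1/5 ✓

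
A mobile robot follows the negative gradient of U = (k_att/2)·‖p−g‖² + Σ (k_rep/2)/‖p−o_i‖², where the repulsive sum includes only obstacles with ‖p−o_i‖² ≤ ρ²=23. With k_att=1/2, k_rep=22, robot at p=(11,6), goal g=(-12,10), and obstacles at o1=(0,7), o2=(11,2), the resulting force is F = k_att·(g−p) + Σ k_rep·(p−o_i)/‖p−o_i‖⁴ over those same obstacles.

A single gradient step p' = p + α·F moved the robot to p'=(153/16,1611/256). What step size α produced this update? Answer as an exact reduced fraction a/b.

F_att = 1/2·(g−p) = 1/2·(-23,4) = (-11.5000,2.0000)
o1: d²=122 > ρ²=23 → inactive
o2: d²=16 ≤ ρ²=23; F_rep = 22·(0,4)/16² = (0.0000,0.3438)
F = F_att + ΣF_rep = (-11.5000,2.3438)
Δp = p'−p = (-1.4375,0.2930); α = Δx/Fx = (-23/16) / (-23/2) = 1/8
check: Δy/Fy = (75/256) / (75/32) = 1/8 ✓

α = 1/8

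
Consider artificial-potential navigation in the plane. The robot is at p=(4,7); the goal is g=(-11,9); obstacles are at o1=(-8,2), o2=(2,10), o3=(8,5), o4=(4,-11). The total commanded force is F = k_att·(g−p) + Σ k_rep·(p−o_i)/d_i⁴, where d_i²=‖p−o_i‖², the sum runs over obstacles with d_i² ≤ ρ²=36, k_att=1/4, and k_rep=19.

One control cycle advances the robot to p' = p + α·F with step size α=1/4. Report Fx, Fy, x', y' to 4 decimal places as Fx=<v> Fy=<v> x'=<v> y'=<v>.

F_att = 1/4·(g−p) = 1/4·(-15,2) = (-3.7500,0.5000)
o1: d²=169 > ρ²=36 → inactive
o2: d²=13 ≤ ρ²=36; F_rep = 19·(2,-3)/13² = (0.2249,-0.3373)
o3: d²=20 ≤ ρ²=36; F_rep = 19·(-4,2)/20² = (-0.1900,0.0950)
o4: d²=324 > ρ²=36 → inactive
F = F_att + ΣF_rep = (-3.7151,0.2577)
p' = p + 1/4·F = (3.0712,7.0644)

Fx=-3.7151 Fy=0.2577 x'=3.0712 y'=7.0644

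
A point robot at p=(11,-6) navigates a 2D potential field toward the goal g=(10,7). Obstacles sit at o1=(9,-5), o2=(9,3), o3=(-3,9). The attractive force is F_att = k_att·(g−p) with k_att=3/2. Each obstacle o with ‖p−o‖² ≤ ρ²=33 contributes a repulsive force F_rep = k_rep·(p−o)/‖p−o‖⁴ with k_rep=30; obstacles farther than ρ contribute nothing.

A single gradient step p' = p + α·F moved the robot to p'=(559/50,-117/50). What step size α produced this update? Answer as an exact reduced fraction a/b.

α = 1/5

F_att = 3/2·(g−p) = 3/2·(-1,13) = (-1.5000,19.5000)
o1: d²=5 ≤ ρ²=33; F_rep = 30·(2,-1)/5² = (2.4000,-1.2000)
o2: d²=85 > ρ²=33 → inactive
o3: d²=421 > ρ²=33 → inactive
F = F_att + ΣF_rep = (0.9000,18.3000)
Δp = p'−p = (0.1800,3.6600); α = Δx/Fx = (9/50) / (9/10) = 1/5
check: Δy/Fy = (183/50) / (183/10) = 1/5 ✓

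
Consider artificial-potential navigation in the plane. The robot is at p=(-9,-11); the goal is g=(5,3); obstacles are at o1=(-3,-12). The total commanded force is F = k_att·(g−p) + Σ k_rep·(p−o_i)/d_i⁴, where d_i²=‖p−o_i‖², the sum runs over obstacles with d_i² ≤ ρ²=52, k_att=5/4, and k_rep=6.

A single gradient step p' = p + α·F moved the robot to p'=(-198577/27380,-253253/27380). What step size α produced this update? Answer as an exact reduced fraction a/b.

F_att = 5/4·(g−p) = 5/4·(14,14) = (17.5000,17.5000)
o1: d²=37 ≤ ρ²=52; F_rep = 6·(-6,1)/37² = (-0.0263,0.0044)
F = F_att + ΣF_rep = (17.4737,17.5044)
Δp = p'−p = (1.7474,1.7504); α = Δx/Fx = (47843/27380) / (47843/2738) = 1/10
check: Δy/Fy = (47927/27380) / (47927/2738) = 1/10 ✓

α = 1/10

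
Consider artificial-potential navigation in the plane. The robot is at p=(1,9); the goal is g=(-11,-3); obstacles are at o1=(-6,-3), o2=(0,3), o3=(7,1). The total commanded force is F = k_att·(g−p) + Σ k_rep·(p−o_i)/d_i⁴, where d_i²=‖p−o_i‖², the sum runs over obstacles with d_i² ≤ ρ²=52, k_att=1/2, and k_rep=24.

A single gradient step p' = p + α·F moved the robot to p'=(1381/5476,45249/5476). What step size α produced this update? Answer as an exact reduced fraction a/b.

α = 1/8

F_att = 1/2·(g−p) = 1/2·(-12,-12) = (-6.0000,-6.0000)
o1: d²=193 > ρ²=52 → inactive
o2: d²=37 ≤ ρ²=52; F_rep = 24·(1,6)/37² = (0.0175,0.1052)
o3: d²=100 > ρ²=52 → inactive
F = F_att + ΣF_rep = (-5.9825,-5.8948)
Δp = p'−p = (-0.7478,-0.7369); α = Δx/Fx = (-4095/5476) / (-8190/1369) = 1/8
check: Δy/Fy = (-4035/5476) / (-8070/1369) = 1/8 ✓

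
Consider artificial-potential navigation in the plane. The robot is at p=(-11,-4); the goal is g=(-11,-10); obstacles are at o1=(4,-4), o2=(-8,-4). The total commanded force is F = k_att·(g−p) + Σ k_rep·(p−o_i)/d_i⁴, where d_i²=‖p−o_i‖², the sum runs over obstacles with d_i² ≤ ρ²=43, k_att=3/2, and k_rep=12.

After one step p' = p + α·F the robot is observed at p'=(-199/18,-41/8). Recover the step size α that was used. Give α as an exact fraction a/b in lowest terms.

α = 1/8

F_att = 3/2·(g−p) = 3/2·(0,-6) = (0.0000,-9.0000)
o1: d²=225 > ρ²=43 → inactive
o2: d²=9 ≤ ρ²=43; F_rep = 12·(-3,0)/9² = (-0.4444,0.0000)
F = F_att + ΣF_rep = (-0.4444,-9.0000)
Δp = p'−p = (-0.0556,-1.1250); α = Δx/Fx = (-1/18) / (-4/9) = 1/8
check: Δy/Fy = (-9/8) / (-9) = 1/8 ✓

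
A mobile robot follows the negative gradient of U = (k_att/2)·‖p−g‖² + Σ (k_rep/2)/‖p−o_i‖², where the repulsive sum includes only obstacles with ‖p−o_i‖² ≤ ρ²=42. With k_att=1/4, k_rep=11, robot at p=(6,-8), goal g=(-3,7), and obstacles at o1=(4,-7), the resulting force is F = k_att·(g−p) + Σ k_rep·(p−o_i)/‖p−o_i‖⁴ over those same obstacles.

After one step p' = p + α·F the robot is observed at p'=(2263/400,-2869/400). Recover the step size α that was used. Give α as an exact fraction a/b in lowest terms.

F_att = 1/4·(g−p) = 1/4·(-9,15) = (-2.2500,3.7500)
o1: d²=5 ≤ ρ²=42; F_rep = 11·(2,-1)/5² = (0.8800,-0.4400)
F = F_att + ΣF_rep = (-1.3700,3.3100)
Δp = p'−p = (-0.3425,0.8275); α = Δx/Fx = (-137/400) / (-137/100) = 1/4
check: Δy/Fy = (331/400) / (331/100) = 1/4 ✓

α = 1/4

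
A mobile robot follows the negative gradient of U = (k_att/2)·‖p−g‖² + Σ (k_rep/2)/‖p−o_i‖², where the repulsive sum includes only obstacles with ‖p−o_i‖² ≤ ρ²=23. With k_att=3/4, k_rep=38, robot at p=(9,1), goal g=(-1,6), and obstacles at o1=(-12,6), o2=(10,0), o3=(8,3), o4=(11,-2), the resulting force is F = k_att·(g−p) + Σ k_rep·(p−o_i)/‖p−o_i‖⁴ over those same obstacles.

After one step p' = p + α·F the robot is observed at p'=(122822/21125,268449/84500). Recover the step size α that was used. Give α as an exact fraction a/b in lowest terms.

F_att = 3/4·(g−p) = 3/4·(-10,5) = (-7.5000,3.7500)
o1: d²=466 > ρ²=23 → inactive
o2: d²=2 ≤ ρ²=23; F_rep = 38·(-1,1)/2² = (-9.5000,9.5000)
o3: d²=5 ≤ ρ²=23; F_rep = 38·(1,-2)/5² = (1.5200,-3.0400)
o4: d²=13 ≤ ρ²=23; F_rep = 38·(-2,3)/13² = (-0.4497,0.6746)
F = F_att + ΣF_rep = (-15.9297,10.8846)
Δp = p'−p = (-3.1859,2.1769); α = Δx/Fx = (-67303/21125) / (-67303/4225) = 1/5
check: Δy/Fy = (183949/84500) / (183949/16900) = 1/5 ✓

α = 1/5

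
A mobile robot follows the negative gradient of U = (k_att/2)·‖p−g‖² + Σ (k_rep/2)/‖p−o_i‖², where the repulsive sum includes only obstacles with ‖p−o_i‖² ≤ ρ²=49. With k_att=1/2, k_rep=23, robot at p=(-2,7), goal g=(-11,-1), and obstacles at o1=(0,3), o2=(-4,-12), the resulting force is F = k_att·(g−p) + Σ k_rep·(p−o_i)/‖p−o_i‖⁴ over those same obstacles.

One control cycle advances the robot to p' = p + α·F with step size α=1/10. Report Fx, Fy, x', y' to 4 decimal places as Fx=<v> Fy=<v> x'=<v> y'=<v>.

Fx=-4.6150 Fy=-3.7700 x'=-2.4615 y'=6.6230

F_att = 1/2·(g−p) = 1/2·(-9,-8) = (-4.5000,-4.0000)
o1: d²=20 ≤ ρ²=49; F_rep = 23·(-2,4)/20² = (-0.1150,0.2300)
o2: d²=365 > ρ²=49 → inactive
F = F_att + ΣF_rep = (-4.6150,-3.7700)
p' = p + 1/10·F = (-2.4615,6.6230)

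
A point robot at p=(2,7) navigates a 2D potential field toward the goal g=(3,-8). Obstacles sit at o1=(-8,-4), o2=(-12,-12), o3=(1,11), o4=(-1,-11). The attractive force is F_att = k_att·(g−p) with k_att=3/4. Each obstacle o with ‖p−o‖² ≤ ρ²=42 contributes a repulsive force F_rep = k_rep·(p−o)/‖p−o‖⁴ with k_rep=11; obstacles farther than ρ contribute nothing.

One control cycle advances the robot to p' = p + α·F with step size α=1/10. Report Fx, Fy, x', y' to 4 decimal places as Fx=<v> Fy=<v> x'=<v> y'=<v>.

Fx=0.7881 Fy=-11.4022 x'=2.0788 y'=5.8598

F_att = 3/4·(g−p) = 3/4·(1,-15) = (0.7500,-11.2500)
o1: d²=221 > ρ²=42 → inactive
o2: d²=557 > ρ²=42 → inactive
o3: d²=17 ≤ ρ²=42; F_rep = 11·(1,-4)/17² = (0.0381,-0.1522)
o4: d²=333 > ρ²=42 → inactive
F = F_att + ΣF_rep = (0.7881,-11.4022)
p' = p + 1/10·F = (2.0788,5.8598)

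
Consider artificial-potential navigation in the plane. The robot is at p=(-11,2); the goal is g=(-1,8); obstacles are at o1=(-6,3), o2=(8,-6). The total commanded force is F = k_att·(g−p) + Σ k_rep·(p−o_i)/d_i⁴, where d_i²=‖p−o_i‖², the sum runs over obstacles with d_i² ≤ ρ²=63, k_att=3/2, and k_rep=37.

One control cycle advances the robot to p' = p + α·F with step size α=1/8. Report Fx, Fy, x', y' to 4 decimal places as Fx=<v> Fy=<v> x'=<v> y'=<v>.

Fx=14.7263 Fy=8.9453 x'=-9.1592 y'=3.1182

F_att = 3/2·(g−p) = 3/2·(10,6) = (15.0000,9.0000)
o1: d²=26 ≤ ρ²=63; F_rep = 37·(-5,-1)/26² = (-0.2737,-0.0547)
o2: d²=425 > ρ²=63 → inactive
F = F_att + ΣF_rep = (14.7263,8.9453)
p' = p + 1/8·F = (-9.1592,3.1182)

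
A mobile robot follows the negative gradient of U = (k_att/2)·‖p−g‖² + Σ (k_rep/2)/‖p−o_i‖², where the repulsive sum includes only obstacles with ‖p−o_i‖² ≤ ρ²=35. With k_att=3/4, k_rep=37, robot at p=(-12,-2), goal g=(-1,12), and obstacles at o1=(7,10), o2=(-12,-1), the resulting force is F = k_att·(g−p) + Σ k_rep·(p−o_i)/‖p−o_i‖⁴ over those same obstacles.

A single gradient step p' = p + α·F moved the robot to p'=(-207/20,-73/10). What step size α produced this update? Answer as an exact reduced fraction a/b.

F_att = 3/4·(g−p) = 3/4·(11,14) = (8.2500,10.5000)
o1: d²=505 > ρ²=35 → inactive
o2: d²=1 ≤ ρ²=35; F_rep = 37·(0,-1)/1² = (0.0000,-37.0000)
F = F_att + ΣF_rep = (8.2500,-26.5000)
Δp = p'−p = (1.6500,-5.3000); α = Δx/Fx = (33/20) / (33/4) = 1/5
check: Δy/Fy = (-53/10) / (-53/2) = 1/5 ✓

α = 1/5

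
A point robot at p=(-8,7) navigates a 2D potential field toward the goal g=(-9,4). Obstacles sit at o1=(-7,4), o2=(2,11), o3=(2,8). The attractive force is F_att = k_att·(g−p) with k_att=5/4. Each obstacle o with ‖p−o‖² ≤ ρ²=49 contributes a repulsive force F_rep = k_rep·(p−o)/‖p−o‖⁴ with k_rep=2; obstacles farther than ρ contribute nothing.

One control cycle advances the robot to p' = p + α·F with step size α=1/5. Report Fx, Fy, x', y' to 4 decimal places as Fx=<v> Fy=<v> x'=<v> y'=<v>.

F_att = 5/4·(g−p) = 5/4·(-1,-3) = (-1.2500,-3.7500)
o1: d²=10 ≤ ρ²=49; F_rep = 2·(-1,3)/10² = (-0.0200,0.0600)
o2: d²=116 > ρ²=49 → inactive
o3: d²=101 > ρ²=49 → inactive
F = F_att + ΣF_rep = (-1.2700,-3.6900)
p' = p + 1/5·F = (-8.2540,6.2620)

Fx=-1.2700 Fy=-3.6900 x'=-8.2540 y'=6.2620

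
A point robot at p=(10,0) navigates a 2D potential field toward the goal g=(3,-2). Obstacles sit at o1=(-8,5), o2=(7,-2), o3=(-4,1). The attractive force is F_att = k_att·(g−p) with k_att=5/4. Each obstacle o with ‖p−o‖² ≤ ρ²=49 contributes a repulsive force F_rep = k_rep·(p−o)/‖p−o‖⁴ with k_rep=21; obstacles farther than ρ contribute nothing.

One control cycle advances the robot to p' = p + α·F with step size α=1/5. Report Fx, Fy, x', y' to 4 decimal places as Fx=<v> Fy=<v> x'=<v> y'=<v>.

Fx=-8.3772 Fy=-2.2515 x'=8.3246 y'=-0.4503

F_att = 5/4·(g−p) = 5/4·(-7,-2) = (-8.7500,-2.5000)
o1: d²=349 > ρ²=49 → inactive
o2: d²=13 ≤ ρ²=49; F_rep = 21·(3,2)/13² = (0.3728,0.2485)
o3: d²=197 > ρ²=49 → inactive
F = F_att + ΣF_rep = (-8.3772,-2.2515)
p' = p + 1/5·F = (8.3246,-0.4503)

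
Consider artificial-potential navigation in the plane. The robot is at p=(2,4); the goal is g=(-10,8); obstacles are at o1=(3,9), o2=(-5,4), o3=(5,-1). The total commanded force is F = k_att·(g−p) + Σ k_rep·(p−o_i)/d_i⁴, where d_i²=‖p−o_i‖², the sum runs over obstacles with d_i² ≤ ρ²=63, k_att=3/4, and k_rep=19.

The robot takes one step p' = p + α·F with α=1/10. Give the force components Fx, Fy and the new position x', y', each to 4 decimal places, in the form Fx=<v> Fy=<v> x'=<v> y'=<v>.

F_att = 3/4·(g−p) = 3/4·(-12,4) = (-9.0000,3.0000)
o1: d²=26 ≤ ρ²=63; F_rep = 19·(-1,-5)/26² = (-0.0281,-0.1405)
o2: d²=49 ≤ ρ²=63; F_rep = 19·(7,0)/49² = (0.0554,0.0000)
o3: d²=34 ≤ ρ²=63; F_rep = 19·(-3,5)/34² = (-0.0493,0.0822)
F = F_att + ΣF_rep = (-9.0220,2.9416)
p' = p + 1/10·F = (1.0978,4.2942)

Fx=-9.0220 Fy=2.9416 x'=1.0978 y'=4.2942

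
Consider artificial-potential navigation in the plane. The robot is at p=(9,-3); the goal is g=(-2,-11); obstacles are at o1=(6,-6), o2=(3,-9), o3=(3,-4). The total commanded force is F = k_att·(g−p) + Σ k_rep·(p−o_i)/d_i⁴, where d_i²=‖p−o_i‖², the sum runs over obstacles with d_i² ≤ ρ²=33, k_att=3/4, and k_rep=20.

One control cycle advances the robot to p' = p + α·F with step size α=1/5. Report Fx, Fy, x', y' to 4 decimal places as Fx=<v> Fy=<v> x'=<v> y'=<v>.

Fx=-8.0648 Fy=-5.8148 x'=7.3870 y'=-4.1630

F_att = 3/4·(g−p) = 3/4·(-11,-8) = (-8.2500,-6.0000)
o1: d²=18 ≤ ρ²=33; F_rep = 20·(3,3)/18² = (0.1852,0.1852)
o2: d²=72 > ρ²=33 → inactive
o3: d²=37 > ρ²=33 → inactive
F = F_att + ΣF_rep = (-8.0648,-5.8148)
p' = p + 1/5·F = (7.3870,-4.1630)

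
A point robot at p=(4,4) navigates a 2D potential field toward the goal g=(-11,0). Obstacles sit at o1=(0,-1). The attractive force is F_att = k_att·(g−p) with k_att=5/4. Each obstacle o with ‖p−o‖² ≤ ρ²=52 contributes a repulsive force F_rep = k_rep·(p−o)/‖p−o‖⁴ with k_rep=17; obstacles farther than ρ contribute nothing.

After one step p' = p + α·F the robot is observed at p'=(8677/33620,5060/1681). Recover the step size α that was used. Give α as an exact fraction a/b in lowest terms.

F_att = 5/4·(g−p) = 5/4·(-15,-4) = (-18.7500,-5.0000)
o1: d²=41 ≤ ρ²=52; F_rep = 17·(4,5)/41² = (0.0405,0.0506)
F = F_att + ΣF_rep = (-18.7095,-4.9494)
Δp = p'−p = (-3.7419,-0.9899); α = Δx/Fx = (-125803/33620) / (-125803/6724) = 1/5
check: Δy/Fy = (-1664/1681) / (-8320/1681) = 1/5 ✓

α = 1/5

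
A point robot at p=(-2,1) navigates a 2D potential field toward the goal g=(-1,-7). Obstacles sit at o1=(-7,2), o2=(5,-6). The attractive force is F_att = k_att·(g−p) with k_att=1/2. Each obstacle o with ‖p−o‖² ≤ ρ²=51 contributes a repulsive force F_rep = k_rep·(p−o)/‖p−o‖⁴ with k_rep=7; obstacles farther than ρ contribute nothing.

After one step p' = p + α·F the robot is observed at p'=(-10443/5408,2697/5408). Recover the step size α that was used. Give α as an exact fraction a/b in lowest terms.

α = 1/8

F_att = 1/2·(g−p) = 1/2·(1,-8) = (0.5000,-4.0000)
o1: d²=26 ≤ ρ²=51; F_rep = 7·(5,-1)/26² = (0.0518,-0.0104)
o2: d²=98 > ρ²=51 → inactive
F = F_att + ΣF_rep = (0.5518,-4.0104)
Δp = p'−p = (0.0690,-0.5013); α = Δx/Fx = (373/5408) / (373/676) = 1/8
check: Δy/Fy = (-2711/5408) / (-2711/676) = 1/8 ✓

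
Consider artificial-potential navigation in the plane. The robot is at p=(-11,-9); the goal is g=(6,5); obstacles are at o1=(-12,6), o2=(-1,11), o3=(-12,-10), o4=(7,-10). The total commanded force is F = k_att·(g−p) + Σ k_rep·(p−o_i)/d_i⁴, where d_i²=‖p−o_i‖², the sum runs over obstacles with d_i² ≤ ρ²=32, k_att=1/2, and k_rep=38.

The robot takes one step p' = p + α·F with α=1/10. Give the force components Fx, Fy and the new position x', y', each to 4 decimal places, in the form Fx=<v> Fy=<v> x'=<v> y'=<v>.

Fx=18.0000 Fy=16.5000 x'=-9.2000 y'=-7.3500

F_att = 1/2·(g−p) = 1/2·(17,14) = (8.5000,7.0000)
o1: d²=226 > ρ²=32 → inactive
o2: d²=500 > ρ²=32 → inactive
o3: d²=2 ≤ ρ²=32; F_rep = 38·(1,1)/2² = (9.5000,9.5000)
o4: d²=325 > ρ²=32 → inactive
F = F_att + ΣF_rep = (18.0000,16.5000)
p' = p + 1/10·F = (-9.2000,-7.3500)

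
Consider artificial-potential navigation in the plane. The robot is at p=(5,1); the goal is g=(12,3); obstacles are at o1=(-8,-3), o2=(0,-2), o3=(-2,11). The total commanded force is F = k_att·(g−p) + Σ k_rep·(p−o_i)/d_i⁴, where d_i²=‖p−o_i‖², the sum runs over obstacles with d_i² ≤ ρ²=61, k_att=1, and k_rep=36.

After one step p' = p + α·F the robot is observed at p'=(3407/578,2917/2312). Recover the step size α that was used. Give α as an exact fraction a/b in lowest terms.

F_att = 1·(g−p) = 1·(7,2) = (7.0000,2.0000)
o1: d²=185 > ρ²=61 → inactive
o2: d²=34 ≤ ρ²=61; F_rep = 36·(5,3)/34² = (0.1557,0.0934)
o3: d²=149 > ρ²=61 → inactive
F = F_att + ΣF_rep = (7.1557,2.0934)
Δp = p'−p = (0.8945,0.2617); α = Δx/Fx = (517/578) / (2068/289) = 1/8
check: Δy/Fy = (605/2312) / (605/289) = 1/8 ✓

α = 1/8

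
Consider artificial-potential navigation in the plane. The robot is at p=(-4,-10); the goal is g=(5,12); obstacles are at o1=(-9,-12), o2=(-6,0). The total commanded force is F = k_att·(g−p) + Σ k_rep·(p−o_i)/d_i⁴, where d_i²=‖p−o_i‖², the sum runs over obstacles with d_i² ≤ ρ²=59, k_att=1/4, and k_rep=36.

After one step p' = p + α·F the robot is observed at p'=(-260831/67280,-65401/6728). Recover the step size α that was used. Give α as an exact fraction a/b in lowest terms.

F_att = 1/4·(g−p) = 1/4·(9,22) = (2.2500,5.5000)
o1: d²=29 ≤ ρ²=59; F_rep = 36·(5,2)/29² = (0.2140,0.0856)
o2: d²=104 > ρ²=59 → inactive
F = F_att + ΣF_rep = (2.4640,5.5856)
Δp = p'−p = (0.1232,0.2793); α = Δx/Fx = (8289/67280) / (8289/3364) = 1/20
check: Δy/Fy = (1879/6728) / (9395/1682) = 1/20 ✓

α = 1/20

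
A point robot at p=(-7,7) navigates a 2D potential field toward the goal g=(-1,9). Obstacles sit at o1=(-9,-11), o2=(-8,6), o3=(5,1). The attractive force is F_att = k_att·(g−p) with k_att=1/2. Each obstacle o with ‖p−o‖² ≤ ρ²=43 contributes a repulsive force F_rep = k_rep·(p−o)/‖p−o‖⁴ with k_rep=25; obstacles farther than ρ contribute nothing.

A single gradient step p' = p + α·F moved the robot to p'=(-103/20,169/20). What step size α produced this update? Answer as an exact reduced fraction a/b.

F_att = 1/2·(g−p) = 1/2·(6,2) = (3.0000,1.0000)
o1: d²=328 > ρ²=43 → inactive
o2: d²=2 ≤ ρ²=43; F_rep = 25·(1,1)/2² = (6.2500,6.2500)
o3: d²=180 > ρ²=43 → inactive
F = F_att + ΣF_rep = (9.2500,7.2500)
Δp = p'−p = (1.8500,1.4500); α = Δx/Fx = (37/20) / (37/4) = 1/5
check: Δy/Fy = (29/20) / (29/4) = 1/5 ✓

α = 1/5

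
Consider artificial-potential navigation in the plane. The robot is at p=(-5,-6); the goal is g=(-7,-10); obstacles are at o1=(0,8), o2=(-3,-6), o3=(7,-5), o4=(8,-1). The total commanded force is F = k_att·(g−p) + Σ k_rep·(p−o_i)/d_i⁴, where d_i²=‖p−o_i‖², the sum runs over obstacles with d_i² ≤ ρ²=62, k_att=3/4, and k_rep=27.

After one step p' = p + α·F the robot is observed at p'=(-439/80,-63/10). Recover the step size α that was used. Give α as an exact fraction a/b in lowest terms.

F_att = 3/4·(g−p) = 3/4·(-2,-4) = (-1.5000,-3.0000)
o1: d²=221 > ρ²=62 → inactive
o2: d²=4 ≤ ρ²=62; F_rep = 27·(-2,0)/4² = (-3.3750,0.0000)
o3: d²=145 > ρ²=62 → inactive
o4: d²=194 > ρ²=62 → inactive
F = F_att + ΣF_rep = (-4.8750,-3.0000)
Δp = p'−p = (-0.4875,-0.3000); α = Δx/Fx = (-39/80) / (-39/8) = 1/10
check: Δy/Fy = (-3/10) / (-3) = 1/10 ✓

α = 1/10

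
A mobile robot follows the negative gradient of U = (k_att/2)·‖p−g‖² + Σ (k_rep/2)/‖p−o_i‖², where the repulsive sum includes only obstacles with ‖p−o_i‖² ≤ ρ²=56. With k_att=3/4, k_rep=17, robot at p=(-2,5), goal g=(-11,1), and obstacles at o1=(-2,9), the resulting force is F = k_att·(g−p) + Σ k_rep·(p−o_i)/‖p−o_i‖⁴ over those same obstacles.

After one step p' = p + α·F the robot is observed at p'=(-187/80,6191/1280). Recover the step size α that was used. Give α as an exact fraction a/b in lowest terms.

α = 1/20

F_att = 3/4·(g−p) = 3/4·(-9,-4) = (-6.7500,-3.0000)
o1: d²=16 ≤ ρ²=56; F_rep = 17·(0,-4)/16² = (0.0000,-0.2656)
F = F_att + ΣF_rep = (-6.7500,-3.2656)
Δp = p'−p = (-0.3375,-0.1633); α = Δx/Fx = (-27/80) / (-27/4) = 1/20
check: Δy/Fy = (-209/1280) / (-209/64) = 1/20 ✓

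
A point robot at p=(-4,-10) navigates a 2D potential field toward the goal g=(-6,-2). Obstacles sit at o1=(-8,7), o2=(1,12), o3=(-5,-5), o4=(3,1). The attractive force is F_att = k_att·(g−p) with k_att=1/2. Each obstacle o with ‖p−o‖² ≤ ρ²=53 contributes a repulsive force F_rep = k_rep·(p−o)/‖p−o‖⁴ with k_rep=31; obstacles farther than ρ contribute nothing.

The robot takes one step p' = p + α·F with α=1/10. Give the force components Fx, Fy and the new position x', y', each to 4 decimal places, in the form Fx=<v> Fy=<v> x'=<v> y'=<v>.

Fx=-0.9541 Fy=3.7707 x'=-4.0954 y'=-9.6229

F_att = 1/2·(g−p) = 1/2·(-2,8) = (-1.0000,4.0000)
o1: d²=305 > ρ²=53 → inactive
o2: d²=509 > ρ²=53 → inactive
o3: d²=26 ≤ ρ²=53; F_rep = 31·(1,-5)/26² = (0.0459,-0.2293)
o4: d²=170 > ρ²=53 → inactive
F = F_att + ΣF_rep = (-0.9541,3.7707)
p' = p + 1/10·F = (-4.0954,-9.6229)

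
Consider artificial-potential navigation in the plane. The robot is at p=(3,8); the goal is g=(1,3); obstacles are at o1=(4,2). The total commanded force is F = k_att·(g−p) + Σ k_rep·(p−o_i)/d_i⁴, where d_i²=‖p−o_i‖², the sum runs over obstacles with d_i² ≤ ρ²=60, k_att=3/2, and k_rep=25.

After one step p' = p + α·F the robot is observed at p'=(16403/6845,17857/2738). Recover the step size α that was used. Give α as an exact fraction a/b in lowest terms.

α = 1/5

F_att = 3/2·(g−p) = 3/2·(-2,-5) = (-3.0000,-7.5000)
o1: d²=37 ≤ ρ²=60; F_rep = 25·(-1,6)/37² = (-0.0183,0.1096)
F = F_att + ΣF_rep = (-3.0183,-7.3904)
Δp = p'−p = (-0.6037,-1.4781); α = Δx/Fx = (-4132/6845) / (-4132/1369) = 1/5
check: Δy/Fy = (-4047/2738) / (-20235/2738) = 1/5 ✓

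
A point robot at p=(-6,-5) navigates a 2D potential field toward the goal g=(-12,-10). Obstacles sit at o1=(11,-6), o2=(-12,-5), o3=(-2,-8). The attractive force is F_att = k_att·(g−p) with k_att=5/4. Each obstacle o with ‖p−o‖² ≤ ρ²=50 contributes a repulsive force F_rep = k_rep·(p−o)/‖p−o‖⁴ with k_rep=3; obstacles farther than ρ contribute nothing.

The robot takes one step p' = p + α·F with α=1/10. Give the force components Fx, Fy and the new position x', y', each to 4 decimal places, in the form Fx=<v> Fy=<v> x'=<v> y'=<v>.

Fx=-7.5053 Fy=-6.2356 x'=-6.7505 y'=-5.6236

F_att = 5/4·(g−p) = 5/4·(-6,-5) = (-7.5000,-6.2500)
o1: d²=290 > ρ²=50 → inactive
o2: d²=36 ≤ ρ²=50; F_rep = 3·(6,0)/36² = (0.0139,0.0000)
o3: d²=25 ≤ ρ²=50; F_rep = 3·(-4,3)/25² = (-0.0192,0.0144)
F = F_att + ΣF_rep = (-7.5053,-6.2356)
p' = p + 1/10·F = (-6.7505,-5.6236)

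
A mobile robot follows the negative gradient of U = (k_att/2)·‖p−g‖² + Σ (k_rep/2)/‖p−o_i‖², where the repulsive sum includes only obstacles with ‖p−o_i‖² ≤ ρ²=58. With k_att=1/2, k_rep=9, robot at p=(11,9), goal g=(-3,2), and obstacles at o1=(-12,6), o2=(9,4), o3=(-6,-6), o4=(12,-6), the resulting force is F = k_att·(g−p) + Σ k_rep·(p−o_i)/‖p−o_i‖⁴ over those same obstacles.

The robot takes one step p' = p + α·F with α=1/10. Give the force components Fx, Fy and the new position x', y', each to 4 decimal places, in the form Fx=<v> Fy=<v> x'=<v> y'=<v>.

F_att = 1/2·(g−p) = 1/2·(-14,-7) = (-7.0000,-3.5000)
o1: d²=538 > ρ²=58 → inactive
o2: d²=29 ≤ ρ²=58; F_rep = 9·(2,5)/29² = (0.0214,0.0535)
o3: d²=514 > ρ²=58 → inactive
o4: d²=226 > ρ²=58 → inactive
F = F_att + ΣF_rep = (-6.9786,-3.4465)
p' = p + 1/10·F = (10.3021,8.6554)

Fx=-6.9786 Fy=-3.4465 x'=10.3021 y'=8.6554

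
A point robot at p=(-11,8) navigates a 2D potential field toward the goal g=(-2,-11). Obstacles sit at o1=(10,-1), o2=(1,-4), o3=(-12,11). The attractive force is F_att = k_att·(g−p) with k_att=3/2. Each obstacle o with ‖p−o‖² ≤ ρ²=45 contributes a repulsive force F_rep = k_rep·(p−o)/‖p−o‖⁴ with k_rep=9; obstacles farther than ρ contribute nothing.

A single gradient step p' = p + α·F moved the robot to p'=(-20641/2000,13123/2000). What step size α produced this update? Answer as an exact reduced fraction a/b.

F_att = 3/2·(g−p) = 3/2·(9,-19) = (13.5000,-28.5000)
o1: d²=522 > ρ²=45 → inactive
o2: d²=288 > ρ²=45 → inactive
o3: d²=10 ≤ ρ²=45; F_rep = 9·(1,-3)/10² = (0.0900,-0.2700)
F = F_att + ΣF_rep = (13.5900,-28.7700)
Δp = p'−p = (0.6795,-1.4385); α = Δx/Fx = (1359/2000) / (1359/100) = 1/20
check: Δy/Fy = (-2877/2000) / (-2877/100) = 1/20 ✓

α = 1/20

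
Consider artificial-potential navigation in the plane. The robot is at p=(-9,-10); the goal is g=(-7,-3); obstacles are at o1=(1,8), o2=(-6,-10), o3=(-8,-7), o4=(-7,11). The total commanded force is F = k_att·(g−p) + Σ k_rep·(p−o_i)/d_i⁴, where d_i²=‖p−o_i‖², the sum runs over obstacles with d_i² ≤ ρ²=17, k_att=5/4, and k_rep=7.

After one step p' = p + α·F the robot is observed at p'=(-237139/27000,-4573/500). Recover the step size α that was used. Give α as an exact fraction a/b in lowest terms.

F_att = 5/4·(g−p) = 5/4·(2,7) = (2.5000,8.7500)
o1: d²=424 > ρ²=17 → inactive
o2: d²=9 ≤ ρ²=17; F_rep = 7·(-3,0)/9² = (-0.2593,0.0000)
o3: d²=10 ≤ ρ²=17; F_rep = 7·(-1,-3)/10² = (-0.0700,-0.2100)
o4: d²=445 > ρ²=17 → inactive
F = F_att + ΣF_rep = (2.1707,8.5400)
Δp = p'−p = (0.2171,0.8540); α = Δx/Fx = (5861/27000) / (5861/2700) = 1/10
check: Δy/Fy = (427/500) / (427/50) = 1/10 ✓

α = 1/10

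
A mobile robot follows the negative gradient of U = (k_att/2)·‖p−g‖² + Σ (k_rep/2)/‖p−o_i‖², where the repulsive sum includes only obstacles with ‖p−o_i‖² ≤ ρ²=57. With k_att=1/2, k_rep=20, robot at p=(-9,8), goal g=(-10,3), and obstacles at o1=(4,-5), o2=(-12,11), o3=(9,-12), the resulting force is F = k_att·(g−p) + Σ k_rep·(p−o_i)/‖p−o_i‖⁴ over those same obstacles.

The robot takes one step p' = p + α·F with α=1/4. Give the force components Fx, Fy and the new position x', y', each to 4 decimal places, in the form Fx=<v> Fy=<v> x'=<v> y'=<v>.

F_att = 1/2·(g−p) = 1/2·(-1,-5) = (-0.5000,-2.5000)
o1: d²=338 > ρ²=57 → inactive
o2: d²=18 ≤ ρ²=57; F_rep = 20·(3,-3)/18² = (0.1852,-0.1852)
o3: d²=724 > ρ²=57 → inactive
F = F_att + ΣF_rep = (-0.3148,-2.6852)
p' = p + 1/4·F = (-9.0787,7.3287)

Fx=-0.3148 Fy=-2.6852 x'=-9.0787 y'=7.3287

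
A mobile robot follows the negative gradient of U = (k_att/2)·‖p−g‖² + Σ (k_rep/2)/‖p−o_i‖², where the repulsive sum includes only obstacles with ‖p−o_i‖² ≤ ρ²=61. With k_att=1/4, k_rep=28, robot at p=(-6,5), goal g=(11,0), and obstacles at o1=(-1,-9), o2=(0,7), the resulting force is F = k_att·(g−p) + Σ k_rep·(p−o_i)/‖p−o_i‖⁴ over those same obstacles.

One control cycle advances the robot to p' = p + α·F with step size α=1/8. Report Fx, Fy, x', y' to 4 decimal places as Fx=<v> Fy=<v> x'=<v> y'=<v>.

F_att = 1/4·(g−p) = 1/4·(17,-5) = (4.2500,-1.2500)
o1: d²=221 > ρ²=61 → inactive
o2: d²=40 ≤ ρ²=61; F_rep = 28·(-6,-2)/40² = (-0.1050,-0.0350)
F = F_att + ΣF_rep = (4.1450,-1.2850)
p' = p + 1/8·F = (-5.4819,4.8394)

Fx=4.1450 Fy=-1.2850 x'=-5.4819 y'=4.8394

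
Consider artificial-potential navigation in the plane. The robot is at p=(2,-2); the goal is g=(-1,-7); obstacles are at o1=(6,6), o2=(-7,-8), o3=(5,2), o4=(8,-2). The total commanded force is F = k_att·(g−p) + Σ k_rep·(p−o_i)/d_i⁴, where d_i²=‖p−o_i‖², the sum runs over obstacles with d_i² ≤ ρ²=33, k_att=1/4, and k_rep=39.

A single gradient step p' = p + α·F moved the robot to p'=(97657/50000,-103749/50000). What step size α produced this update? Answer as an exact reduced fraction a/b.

α = 1/20

F_att = 1/4·(g−p) = 1/4·(-3,-5) = (-0.7500,-1.2500)
o1: d²=80 > ρ²=33 → inactive
o2: d²=117 > ρ²=33 → inactive
o3: d²=25 ≤ ρ²=33; F_rep = 39·(-3,-4)/25² = (-0.1872,-0.2496)
o4: d²=36 > ρ²=33 → inactive
F = F_att + ΣF_rep = (-0.9372,-1.4996)
Δp = p'−p = (-0.0469,-0.0750); α = Δx/Fx = (-2343/50000) / (-2343/2500) = 1/20
check: Δy/Fy = (-3749/50000) / (-3749/2500) = 1/20 ✓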